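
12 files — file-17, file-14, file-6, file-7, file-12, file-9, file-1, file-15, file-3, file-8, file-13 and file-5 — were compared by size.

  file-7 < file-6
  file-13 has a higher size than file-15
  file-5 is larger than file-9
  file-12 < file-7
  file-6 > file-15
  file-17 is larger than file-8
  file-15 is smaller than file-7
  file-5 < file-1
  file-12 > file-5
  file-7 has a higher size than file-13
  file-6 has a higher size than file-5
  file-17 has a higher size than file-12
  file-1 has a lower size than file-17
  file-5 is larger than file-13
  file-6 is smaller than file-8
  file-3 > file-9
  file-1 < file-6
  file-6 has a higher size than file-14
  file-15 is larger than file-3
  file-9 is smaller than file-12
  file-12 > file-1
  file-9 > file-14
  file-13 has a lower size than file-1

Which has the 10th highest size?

file-3

Piecing the relations together gives one ordering: file-14 < file-9 < file-3 < file-15 < file-13 < file-5 < file-1 < file-12 < file-7 < file-6 < file-8 < file-17.
Counting 10 from the largest end gives file-3.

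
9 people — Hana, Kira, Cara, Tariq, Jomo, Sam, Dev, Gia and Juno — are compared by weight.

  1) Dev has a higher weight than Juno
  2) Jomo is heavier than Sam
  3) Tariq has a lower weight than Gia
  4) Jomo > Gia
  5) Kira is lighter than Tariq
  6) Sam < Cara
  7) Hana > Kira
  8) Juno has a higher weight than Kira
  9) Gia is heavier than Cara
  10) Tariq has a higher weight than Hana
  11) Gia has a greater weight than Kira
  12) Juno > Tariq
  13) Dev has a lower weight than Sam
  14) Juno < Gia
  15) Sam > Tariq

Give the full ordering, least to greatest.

Nothing is placed below Kira, so it is least; from there Kira < Hana; Hana < Tariq; Tariq < Juno; Juno < Dev; Dev < Sam; Sam < Cara; Cara < Gia; Gia < Jomo, each given directly.

Kira < Hana < Tariq < Juno < Dev < Sam < Cara < Gia < Jomo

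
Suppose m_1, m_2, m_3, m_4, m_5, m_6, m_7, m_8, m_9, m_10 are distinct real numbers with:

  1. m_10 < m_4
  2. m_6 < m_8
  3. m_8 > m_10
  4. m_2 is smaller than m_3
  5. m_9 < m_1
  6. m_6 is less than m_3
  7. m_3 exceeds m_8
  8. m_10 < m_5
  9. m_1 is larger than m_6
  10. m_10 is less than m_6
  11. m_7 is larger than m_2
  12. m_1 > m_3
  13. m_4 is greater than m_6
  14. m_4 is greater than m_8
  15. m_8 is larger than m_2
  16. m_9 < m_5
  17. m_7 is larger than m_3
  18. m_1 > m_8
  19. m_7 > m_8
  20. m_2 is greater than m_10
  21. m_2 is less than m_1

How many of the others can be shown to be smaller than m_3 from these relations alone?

The elements the relations force below m_3 are m_10, m_2, m_6, m_8 — no chain reaches any other.
That is 4.

4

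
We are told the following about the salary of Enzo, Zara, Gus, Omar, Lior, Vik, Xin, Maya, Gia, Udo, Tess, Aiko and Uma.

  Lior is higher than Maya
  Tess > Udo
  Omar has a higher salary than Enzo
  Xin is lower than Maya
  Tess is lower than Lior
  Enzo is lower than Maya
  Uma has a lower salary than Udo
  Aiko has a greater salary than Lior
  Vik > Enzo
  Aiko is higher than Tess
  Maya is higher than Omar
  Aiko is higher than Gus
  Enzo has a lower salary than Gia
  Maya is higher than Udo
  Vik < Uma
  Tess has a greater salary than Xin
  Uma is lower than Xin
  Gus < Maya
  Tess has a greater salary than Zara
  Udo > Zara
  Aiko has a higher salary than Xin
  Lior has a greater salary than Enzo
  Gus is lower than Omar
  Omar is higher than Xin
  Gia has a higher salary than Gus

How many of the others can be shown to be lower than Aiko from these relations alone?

From Aiko the given relations immediately reach Gus, Xin, Tess, Lior.
From those, Enzo, Uma, Zara, Udo, Maya — 9 in total.
From those, Vik, Omar — 11 in total.
No other element is forced below Aiko by the given relations, so the count is 11.

11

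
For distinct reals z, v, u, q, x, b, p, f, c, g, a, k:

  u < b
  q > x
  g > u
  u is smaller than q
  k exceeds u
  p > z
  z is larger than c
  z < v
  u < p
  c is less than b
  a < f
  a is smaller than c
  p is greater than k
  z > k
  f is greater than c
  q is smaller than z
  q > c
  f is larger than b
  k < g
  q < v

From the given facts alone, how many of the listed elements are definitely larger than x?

From x the given relations immediately reach q.
From those, z, v — 3 in total.
From those, p — 4 in total.
No other element is forced above x by the given relations, so the count is 4.

4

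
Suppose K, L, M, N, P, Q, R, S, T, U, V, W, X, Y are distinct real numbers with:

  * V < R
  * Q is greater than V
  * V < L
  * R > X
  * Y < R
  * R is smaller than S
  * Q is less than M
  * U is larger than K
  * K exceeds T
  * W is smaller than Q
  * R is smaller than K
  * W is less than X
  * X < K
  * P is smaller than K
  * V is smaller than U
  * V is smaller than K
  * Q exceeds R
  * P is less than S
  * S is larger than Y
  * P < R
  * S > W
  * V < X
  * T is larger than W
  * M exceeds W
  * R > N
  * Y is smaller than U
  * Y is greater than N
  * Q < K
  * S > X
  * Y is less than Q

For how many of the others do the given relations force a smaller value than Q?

7

Directly below Q: V, W, Y, R.
One step further: N, X, P (7 so far).
Nothing else is reachable below Q; 7 in all.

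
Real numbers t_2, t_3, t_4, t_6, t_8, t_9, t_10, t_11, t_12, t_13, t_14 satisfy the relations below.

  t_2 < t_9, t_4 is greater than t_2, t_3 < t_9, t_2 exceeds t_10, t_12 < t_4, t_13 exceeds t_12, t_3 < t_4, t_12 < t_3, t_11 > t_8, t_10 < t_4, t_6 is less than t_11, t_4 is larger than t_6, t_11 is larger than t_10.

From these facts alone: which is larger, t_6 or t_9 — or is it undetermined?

Following every chain through t_6: above t_6 we get t_11, t_4.
t_9 is not reached, and no chain runs the other way from t_9 to t_6.
So the given relations leave the order of t_6 and t_9 undetermined.

undetermined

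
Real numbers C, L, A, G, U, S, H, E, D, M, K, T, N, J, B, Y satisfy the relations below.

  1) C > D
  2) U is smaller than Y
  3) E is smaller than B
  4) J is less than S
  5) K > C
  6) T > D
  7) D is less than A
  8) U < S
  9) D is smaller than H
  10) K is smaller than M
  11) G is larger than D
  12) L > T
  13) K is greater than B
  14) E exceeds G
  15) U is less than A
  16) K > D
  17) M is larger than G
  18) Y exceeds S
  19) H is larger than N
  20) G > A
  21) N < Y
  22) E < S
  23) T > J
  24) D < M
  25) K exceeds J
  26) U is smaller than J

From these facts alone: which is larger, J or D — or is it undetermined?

Following every chain through D: above D we get A, G, E, H, B, C, T, K, S, Y, L, M.
J is not reached, and no chain runs the other way from J to D.
So the given relations leave the order of D and J undetermined.

undetermined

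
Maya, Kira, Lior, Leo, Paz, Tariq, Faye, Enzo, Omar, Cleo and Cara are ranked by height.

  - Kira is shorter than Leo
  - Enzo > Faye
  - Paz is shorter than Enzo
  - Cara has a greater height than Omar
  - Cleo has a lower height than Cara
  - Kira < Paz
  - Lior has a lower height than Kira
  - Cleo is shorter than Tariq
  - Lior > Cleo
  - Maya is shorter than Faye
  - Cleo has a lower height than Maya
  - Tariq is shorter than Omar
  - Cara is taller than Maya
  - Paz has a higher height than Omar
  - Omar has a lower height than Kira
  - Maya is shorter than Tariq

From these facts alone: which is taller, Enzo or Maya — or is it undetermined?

Enzo

The relevant relations are Maya < Tariq; Tariq < Omar; Omar < Paz; Paz < Enzo.
Together: Maya < Tariq < Omar < Paz < Enzo.
So Enzo is taller.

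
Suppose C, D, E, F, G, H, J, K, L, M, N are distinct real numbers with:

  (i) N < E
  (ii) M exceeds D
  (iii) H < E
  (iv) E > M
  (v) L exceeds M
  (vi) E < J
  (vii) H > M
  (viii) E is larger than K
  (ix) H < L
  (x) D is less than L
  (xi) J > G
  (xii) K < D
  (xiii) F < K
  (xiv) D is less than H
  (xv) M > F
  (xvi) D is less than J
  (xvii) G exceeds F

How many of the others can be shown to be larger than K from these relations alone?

6

Directly above K: D, E.
One step further: M, H, L, J (6 so far).
No other element is forced above K by the given relations, so the count is 6.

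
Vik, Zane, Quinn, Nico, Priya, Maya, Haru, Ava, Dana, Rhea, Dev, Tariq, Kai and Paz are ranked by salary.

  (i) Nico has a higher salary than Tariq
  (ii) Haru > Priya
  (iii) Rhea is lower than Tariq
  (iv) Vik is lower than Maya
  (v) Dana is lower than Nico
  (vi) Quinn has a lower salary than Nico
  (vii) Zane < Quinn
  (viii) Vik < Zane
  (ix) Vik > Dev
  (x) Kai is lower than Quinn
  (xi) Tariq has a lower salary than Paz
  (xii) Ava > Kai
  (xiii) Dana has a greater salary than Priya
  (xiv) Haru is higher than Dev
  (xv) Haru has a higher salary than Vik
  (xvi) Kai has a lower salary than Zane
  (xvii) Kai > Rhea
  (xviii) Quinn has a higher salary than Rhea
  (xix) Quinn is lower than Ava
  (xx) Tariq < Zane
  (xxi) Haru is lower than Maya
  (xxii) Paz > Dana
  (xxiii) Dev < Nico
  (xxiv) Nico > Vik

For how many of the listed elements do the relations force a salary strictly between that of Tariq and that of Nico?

Chaining upward from Tariq reaches: Zane, Quinn, Paz, Ava.
Chaining downward from Nico reaches: Priya, Dev, Rhea, Kai, Dana, Vik, Zane, Quinn.
Strictly between Tariq and Nico are those in both lists: Zane, Quinn — 2 elements.

2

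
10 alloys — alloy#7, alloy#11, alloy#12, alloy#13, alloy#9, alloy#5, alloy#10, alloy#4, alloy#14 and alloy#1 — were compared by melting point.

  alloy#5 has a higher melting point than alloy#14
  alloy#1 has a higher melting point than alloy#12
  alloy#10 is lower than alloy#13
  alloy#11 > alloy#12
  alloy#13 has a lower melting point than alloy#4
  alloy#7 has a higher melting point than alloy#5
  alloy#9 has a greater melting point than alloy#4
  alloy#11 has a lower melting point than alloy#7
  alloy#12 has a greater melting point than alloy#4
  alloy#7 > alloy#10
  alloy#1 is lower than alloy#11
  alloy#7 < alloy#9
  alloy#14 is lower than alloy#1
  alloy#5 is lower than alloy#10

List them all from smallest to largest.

alloy#14 < alloy#5 < alloy#10 < alloy#13 < alloy#4 < alloy#12 < alloy#1 < alloy#11 < alloy#7 < alloy#9

Each adjacent pair is fixed by a given relation: alloy#14 < alloy#5; alloy#5 < alloy#10; alloy#10 < alloy#13; alloy#13 < alloy#4; alloy#4 < alloy#12; alloy#12 < alloy#1; alloy#1 < alloy#11; alloy#11 < alloy#7; alloy#7 < alloy#9. Chaining them end to end gives the full order.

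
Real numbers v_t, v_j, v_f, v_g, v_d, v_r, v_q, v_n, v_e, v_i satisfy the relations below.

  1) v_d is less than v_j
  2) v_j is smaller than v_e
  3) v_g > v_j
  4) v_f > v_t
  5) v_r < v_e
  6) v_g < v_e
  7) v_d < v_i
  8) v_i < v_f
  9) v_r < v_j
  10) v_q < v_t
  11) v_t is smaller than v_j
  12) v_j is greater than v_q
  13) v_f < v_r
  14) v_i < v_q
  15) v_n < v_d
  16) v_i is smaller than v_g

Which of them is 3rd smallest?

The consecutive relations fix a unique order: v_n < v_d < v_i < v_q < v_t < v_f < v_r < v_j < v_g < v_e.
Counting 3 from the smallest end gives v_i.

v_i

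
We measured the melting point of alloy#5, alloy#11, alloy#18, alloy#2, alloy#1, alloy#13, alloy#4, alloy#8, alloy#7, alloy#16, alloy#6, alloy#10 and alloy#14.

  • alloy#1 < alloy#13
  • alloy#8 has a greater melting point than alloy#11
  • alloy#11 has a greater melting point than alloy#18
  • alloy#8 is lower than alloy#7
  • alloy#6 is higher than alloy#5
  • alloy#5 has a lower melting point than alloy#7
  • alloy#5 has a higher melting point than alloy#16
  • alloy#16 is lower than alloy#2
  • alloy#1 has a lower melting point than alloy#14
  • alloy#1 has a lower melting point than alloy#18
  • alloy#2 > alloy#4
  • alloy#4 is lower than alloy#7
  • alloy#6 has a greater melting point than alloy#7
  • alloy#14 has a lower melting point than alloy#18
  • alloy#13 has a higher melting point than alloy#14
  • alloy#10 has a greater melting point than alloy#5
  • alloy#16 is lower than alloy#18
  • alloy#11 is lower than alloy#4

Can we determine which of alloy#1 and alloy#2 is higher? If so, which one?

Chaining the given relations: alloy#1 < alloy#14 < alloy#18 < alloy#11 < alloy#4 < alloy#2.
So alloy#2 is higher.

alloy#2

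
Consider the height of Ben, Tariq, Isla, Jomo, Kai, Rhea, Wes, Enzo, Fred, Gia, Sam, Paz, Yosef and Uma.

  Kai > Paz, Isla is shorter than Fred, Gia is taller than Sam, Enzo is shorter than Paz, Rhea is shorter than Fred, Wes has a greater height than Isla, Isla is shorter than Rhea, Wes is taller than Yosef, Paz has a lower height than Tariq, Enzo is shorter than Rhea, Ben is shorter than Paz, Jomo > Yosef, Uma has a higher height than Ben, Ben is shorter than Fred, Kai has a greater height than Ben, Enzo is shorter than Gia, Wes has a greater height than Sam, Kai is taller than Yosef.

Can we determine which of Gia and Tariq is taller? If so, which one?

undetermined

Following every chain through Tariq: below Tariq we get Enzo, Ben, Paz.
Gia is not reached, and no chain runs the other way from Gia to Tariq.
So the given relations leave the order of Tariq and Gia undetermined.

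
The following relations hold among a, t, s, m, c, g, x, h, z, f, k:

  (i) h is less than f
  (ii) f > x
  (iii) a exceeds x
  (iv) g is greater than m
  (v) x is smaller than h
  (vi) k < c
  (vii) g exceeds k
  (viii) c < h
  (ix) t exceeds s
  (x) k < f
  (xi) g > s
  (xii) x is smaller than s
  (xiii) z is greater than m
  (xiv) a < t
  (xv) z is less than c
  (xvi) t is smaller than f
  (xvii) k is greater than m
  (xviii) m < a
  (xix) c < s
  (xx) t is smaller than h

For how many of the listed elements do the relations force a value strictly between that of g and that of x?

Chaining upward from x reaches: a, s, t, h, f.
Chaining downward from g reaches: m, z, k, c, s.
Strictly between x and g are those in both lists: s — 1 element.

1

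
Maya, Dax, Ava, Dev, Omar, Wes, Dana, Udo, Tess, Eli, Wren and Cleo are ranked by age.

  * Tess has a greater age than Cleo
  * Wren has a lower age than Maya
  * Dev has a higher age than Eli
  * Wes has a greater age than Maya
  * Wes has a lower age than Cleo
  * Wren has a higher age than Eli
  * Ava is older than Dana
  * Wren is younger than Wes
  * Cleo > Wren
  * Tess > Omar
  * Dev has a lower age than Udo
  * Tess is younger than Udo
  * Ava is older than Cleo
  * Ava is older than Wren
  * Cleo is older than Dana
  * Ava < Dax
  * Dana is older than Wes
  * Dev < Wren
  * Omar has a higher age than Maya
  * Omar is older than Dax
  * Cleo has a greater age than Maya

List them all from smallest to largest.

Each adjacent pair is fixed by a given relation: Eli < Dev; Dev < Wren; Wren < Maya; Maya < Wes; Wes < Dana; Dana < Cleo; Cleo < Ava; Ava < Dax; Dax < Omar; Omar < Tess; Tess < Udo. Chaining them end to end gives the full order.

Eli < Dev < Wren < Maya < Wes < Dana < Cleo < Ava < Dax < Omar < Tess < Udo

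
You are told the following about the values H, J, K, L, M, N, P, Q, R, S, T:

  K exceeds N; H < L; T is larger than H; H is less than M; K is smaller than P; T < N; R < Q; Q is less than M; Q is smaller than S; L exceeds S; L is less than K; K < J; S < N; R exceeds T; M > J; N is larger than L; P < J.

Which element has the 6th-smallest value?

L

The consecutive relations fix a unique order: H < T < R < Q < S < L < N < K < P < J < M.
Counting 6 from the smallest end gives L.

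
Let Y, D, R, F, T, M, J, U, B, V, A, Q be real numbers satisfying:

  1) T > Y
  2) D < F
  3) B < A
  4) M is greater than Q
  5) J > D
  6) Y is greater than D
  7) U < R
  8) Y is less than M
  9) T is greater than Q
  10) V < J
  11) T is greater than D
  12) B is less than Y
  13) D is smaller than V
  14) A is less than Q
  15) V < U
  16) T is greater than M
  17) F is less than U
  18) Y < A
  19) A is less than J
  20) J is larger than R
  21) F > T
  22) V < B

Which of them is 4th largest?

The consecutive relations fix a unique order: D < V < B < Y < A < Q < M < T < F < U < R < J.
Counting 4 from the largest end gives F.

F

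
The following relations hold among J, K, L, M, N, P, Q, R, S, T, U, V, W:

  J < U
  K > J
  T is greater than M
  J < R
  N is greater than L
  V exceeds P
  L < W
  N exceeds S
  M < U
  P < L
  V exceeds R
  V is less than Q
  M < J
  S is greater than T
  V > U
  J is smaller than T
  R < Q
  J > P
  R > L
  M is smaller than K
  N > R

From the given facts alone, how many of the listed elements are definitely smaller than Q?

7

From Q the given relations immediately reach R, V.
From those, P, J, L, U — 6 in total.
From those, M — 7 in total.
Nothing else is reachable below Q; 7 in all.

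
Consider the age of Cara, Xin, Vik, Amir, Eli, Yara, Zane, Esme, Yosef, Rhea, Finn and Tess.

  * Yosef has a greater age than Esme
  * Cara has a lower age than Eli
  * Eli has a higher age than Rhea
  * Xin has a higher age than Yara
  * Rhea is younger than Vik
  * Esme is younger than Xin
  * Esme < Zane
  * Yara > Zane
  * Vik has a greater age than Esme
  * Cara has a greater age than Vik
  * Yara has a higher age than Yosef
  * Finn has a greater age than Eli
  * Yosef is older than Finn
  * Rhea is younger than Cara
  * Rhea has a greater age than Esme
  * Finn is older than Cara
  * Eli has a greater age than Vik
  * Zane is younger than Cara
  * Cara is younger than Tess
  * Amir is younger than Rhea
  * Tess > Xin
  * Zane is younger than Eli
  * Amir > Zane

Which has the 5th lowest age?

Vik

The consecutive relations fix a unique order: Esme < Zane < Amir < Rhea < Vik < Cara < Eli < Finn < Yosef < Yara < Xin < Tess.
The 5th smallest is Vik.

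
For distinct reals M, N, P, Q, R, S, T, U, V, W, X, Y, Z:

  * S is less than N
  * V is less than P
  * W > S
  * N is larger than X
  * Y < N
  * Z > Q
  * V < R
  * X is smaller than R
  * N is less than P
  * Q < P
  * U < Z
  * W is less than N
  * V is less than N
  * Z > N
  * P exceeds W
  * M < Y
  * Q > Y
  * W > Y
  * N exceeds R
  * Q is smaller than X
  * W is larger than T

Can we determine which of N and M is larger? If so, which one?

Link the given pairs in sequence: M < Y; Y < Q; Q < X; X < R; R < N.
Together: M < Y < Q < X < R < N.
So N is larger.

N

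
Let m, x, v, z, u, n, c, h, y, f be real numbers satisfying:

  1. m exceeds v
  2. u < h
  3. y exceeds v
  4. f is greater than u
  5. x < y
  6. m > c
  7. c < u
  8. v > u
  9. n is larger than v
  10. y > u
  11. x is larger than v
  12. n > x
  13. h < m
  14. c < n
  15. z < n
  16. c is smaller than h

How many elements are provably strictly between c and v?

The relations place c below v. An element lies strictly between them when it is forced above c and also forced below v.
Above c: {u, h, x, m, y, f, n}. Below v: {u}.
Intersection: {u} — 1.

1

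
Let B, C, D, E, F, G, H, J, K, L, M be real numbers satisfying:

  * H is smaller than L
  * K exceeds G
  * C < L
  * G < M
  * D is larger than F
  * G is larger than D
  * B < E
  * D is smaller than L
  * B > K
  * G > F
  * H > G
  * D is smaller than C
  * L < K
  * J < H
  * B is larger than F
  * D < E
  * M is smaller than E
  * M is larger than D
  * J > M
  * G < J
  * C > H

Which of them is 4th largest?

Piecing the relations together gives one ordering: F < D < G < M < J < H < C < L < K < B < E.
The 4th largest is L.

L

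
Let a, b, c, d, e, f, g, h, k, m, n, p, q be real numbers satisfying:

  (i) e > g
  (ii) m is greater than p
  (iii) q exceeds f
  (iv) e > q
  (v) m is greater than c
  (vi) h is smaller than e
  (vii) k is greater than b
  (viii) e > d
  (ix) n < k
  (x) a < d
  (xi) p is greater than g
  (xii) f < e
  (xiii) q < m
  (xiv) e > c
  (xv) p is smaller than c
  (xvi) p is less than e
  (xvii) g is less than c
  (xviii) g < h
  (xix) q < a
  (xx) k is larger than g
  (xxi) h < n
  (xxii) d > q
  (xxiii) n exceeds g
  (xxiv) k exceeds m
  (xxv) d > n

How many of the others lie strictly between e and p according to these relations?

The relations place p below e. An element lies strictly between them when it is forced above p and also forced below e.
Above p: {c, m, k}. Below e: {g, c, h, f, q, n, a, d}.
Intersection: {c} — 1.

1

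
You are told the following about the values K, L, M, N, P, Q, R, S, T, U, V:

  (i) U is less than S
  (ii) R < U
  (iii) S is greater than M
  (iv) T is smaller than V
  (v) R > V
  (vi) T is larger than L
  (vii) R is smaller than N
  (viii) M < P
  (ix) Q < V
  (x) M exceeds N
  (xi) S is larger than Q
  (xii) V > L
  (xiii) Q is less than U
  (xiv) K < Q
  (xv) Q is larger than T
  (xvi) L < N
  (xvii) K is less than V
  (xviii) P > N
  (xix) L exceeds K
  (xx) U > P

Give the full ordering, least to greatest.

K < L < T < Q < V < R < N < M < P < U < S

The consecutive links are each given: K < L; L < T; T < Q; Q < V; V < R; R < N; N < M; M < P; P < U; U < S.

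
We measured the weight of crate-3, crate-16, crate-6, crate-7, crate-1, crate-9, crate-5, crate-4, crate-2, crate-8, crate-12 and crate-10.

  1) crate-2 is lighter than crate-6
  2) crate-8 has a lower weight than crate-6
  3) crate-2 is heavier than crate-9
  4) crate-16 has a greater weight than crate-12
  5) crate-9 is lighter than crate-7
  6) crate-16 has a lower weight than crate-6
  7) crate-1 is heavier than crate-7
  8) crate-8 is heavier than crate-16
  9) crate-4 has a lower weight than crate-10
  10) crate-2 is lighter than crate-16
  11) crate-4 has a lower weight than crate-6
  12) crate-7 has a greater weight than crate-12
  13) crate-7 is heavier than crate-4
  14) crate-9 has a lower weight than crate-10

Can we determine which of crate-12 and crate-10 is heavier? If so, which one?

undetermined

Following every chain through crate-12: above crate-12 we get crate-7, crate-16, crate-8, crate-6, crate-1.
crate-10 is not reached, and no chain runs the other way from crate-10 to crate-12.
So the given relations leave the order of crate-12 and crate-10 undetermined.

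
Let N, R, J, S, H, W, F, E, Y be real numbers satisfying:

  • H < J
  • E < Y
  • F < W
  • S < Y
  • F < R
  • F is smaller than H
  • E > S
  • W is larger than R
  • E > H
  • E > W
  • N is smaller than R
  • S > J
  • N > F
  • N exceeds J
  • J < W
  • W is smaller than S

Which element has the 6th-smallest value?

The consecutive relations fix a unique order: F < H < J < N < R < W < S < E < Y.
Counting 6 from the smallest end gives W.

W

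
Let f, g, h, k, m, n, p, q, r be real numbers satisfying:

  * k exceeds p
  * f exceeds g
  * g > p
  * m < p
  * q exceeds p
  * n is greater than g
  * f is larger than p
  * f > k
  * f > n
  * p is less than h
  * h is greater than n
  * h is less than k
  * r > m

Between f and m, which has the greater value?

Link the given pairs in sequence: m < p; p < g; g < n; n < h; h < k; k < f.
Chaining these gives m < p < g < n < h < k < f.
So m < f; f is the larger of the two.

f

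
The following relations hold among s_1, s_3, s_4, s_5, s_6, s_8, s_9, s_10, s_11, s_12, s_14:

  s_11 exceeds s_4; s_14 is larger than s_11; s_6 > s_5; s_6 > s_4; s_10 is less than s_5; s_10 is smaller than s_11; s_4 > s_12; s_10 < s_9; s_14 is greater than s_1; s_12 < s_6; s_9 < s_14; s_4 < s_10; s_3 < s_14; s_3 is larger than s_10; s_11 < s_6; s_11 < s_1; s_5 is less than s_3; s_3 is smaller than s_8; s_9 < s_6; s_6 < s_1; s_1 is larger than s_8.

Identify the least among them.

s_4 is not least since s_12 < s_4; s_10 is not least since s_4 < s_10; s_5 is not least since s_10 < s_5; s_9 is not least since s_10 < s_9; s_3 is not least since s_10 < s_3; s_11 is not least since s_4 < s_11; s_6 is not least since s_5 < s_6; s_8 is not least since s_3 < s_8; s_1 is not least since s_8 < s_1; s_14 is not least since s_3 < s_14.
Only s_12 has nothing below it, so s_12 is the least.

s_12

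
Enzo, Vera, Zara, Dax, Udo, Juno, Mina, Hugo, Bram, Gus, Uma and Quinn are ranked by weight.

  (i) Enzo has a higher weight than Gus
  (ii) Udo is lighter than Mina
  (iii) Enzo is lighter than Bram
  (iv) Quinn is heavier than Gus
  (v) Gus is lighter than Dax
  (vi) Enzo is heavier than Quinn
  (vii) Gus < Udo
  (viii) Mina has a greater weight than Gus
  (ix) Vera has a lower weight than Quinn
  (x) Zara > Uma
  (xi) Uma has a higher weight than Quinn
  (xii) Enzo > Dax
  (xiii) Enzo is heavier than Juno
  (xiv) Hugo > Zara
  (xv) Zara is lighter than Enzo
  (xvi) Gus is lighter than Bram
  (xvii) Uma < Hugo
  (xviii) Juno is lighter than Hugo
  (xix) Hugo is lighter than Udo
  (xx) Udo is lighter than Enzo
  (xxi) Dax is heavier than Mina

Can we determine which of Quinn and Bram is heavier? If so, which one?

Link the given pairs in sequence: Quinn < Uma; Uma < Zara; Zara < Hugo; Hugo < Udo; Udo < Mina; Mina < Dax; Dax < Enzo; Enzo < Bram.
Together: Quinn < Uma < Zara < Hugo < Udo < Mina < Dax < Enzo < Bram.
So Bram is heavier.

Bram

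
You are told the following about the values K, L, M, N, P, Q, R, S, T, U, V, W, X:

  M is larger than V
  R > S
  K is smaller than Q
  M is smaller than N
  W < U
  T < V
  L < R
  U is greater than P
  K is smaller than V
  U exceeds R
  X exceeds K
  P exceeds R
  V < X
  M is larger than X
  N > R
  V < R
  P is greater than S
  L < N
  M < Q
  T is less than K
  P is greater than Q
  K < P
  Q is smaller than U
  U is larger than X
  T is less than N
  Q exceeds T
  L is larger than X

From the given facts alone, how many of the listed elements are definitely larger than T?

10

From T the given relations immediately reach K, V, Q, N.
From those, X, M, R, P, U — 9 in total.
From those, L — 10 in total.
Nothing else is reachable above T; 10 in all.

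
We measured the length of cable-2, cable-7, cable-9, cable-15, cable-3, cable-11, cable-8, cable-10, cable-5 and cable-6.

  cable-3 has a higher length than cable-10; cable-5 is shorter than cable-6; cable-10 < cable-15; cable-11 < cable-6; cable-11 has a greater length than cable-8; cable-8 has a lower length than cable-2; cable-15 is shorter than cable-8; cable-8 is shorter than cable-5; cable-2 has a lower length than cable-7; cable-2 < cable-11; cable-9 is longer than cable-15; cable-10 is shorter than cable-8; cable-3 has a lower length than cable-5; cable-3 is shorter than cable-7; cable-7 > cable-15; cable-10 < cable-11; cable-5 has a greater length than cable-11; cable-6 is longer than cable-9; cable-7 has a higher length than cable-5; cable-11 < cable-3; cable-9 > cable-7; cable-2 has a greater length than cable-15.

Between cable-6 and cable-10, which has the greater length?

cable-10 < cable-15 and cable-15 < cable-8 give cable-10 < cable-8.
With cable-8 < cable-2: cable-10 < cable-15 < cable-8 < cable-2.
Then cable-2 < cable-11 extends the chain to cable-11.
Then cable-11 < cable-3 extends the chain to cable-3.
With cable-3 < cable-5: cable-10 < cable-15 < cable-8 < cable-2 < cable-11 < cable-3 < cable-5.
With cable-5 < cable-7: cable-10 < cable-15 < cable-8 < cable-2 < cable-11 < cable-3 < cable-5 < cable-7.
Then cable-7 < cable-9 extends the chain to cable-9.
With cable-9 < cable-6: cable-10 < cable-15 < cable-8 < cable-2 < cable-11 < cable-3 < cable-5 < cable-7 < cable-9 < cable-6.
So cable-10 < cable-6; cable-6 is the longer of the two.

cable-6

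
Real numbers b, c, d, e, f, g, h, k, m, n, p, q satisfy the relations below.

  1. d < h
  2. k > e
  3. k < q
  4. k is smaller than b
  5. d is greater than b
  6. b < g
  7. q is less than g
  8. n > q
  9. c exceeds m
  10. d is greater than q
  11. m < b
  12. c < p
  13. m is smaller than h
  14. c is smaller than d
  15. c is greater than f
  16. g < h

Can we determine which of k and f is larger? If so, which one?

undetermined

Following every chain through f: above f we get c, d, p, h.
k is not reached, and no chain runs the other way from k to f.
So the given relations leave the order of f and k undetermined.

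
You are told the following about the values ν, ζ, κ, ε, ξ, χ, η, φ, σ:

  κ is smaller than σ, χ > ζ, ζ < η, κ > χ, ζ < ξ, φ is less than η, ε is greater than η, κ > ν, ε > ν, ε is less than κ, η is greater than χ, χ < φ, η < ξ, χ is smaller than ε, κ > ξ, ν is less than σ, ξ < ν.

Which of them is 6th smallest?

ν

Piecing the relations together gives one ordering: ζ < χ < φ < η < ξ < ν < ε < κ < σ.
Counting 6 from the smallest end gives ν.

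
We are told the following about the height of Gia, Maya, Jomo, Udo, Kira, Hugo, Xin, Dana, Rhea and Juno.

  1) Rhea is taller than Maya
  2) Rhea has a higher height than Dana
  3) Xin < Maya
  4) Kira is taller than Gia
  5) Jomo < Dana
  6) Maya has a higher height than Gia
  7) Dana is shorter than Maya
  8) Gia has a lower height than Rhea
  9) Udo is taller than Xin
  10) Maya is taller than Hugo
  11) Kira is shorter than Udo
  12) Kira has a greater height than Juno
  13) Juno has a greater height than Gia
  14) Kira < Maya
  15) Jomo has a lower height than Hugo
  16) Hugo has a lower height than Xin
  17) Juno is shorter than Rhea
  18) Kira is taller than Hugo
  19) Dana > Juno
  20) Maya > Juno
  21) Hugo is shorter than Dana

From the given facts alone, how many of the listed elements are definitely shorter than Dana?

From Dana the given relations immediately reach Jomo, Hugo, Juno.
From those, Gia — 4 in total.
Nothing else is reachable below Dana; 4 in all.

4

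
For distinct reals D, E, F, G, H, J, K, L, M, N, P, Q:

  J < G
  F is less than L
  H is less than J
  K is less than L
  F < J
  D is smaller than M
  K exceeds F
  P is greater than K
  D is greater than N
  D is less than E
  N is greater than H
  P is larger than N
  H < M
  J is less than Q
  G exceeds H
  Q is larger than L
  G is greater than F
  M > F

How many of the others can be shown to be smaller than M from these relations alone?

The elements the relations force below M are F, H, N, D — no chain reaches any other.
That is 4.

4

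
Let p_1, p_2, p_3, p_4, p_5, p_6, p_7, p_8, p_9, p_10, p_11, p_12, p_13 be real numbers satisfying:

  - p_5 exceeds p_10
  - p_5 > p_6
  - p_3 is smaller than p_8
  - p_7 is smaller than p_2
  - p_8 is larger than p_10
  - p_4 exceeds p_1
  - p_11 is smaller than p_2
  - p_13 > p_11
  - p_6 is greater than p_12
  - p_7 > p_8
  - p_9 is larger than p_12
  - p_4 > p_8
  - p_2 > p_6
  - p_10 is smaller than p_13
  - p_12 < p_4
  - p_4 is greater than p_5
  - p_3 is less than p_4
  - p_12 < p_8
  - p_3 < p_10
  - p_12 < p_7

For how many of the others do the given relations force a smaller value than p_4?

From p_4 the given relations immediately reach p_3, p_12, p_8, p_5, p_1.
From those, p_10, p_6 — 7 in total.
No other element is forced below p_4 by the given relations, so the count is 7.

7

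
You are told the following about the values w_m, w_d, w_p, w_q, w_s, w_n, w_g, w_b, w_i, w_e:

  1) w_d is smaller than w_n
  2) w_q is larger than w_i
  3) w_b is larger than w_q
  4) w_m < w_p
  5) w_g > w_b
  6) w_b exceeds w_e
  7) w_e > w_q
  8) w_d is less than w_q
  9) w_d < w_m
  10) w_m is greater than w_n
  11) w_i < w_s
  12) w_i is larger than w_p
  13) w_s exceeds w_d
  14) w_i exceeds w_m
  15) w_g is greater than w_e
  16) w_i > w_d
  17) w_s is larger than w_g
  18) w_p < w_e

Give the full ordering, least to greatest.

Nothing is placed below w_d, so it is least; from there w_d < w_n; w_n < w_m; w_m < w_p; w_p < w_i; w_i < w_q; w_q < w_e; w_e < w_b; w_b < w_g; w_g < w_s, each given directly.

w_d < w_n < w_m < w_p < w_i < w_q < w_e < w_b < w_g < w_s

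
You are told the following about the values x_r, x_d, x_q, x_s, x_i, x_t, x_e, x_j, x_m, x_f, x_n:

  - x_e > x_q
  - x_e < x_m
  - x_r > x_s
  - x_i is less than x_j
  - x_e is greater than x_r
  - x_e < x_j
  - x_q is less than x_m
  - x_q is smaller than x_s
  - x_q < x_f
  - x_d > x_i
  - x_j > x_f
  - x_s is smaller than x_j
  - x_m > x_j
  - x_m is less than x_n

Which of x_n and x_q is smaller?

x_q < x_s and x_s < x_r give x_q < x_r.
Then x_r < x_e extends the chain to x_e.
Then x_e < x_m extends the chain to x_m.
With x_m < x_n: x_q < x_s < x_r < x_e < x_m < x_n.
So x_q < x_n; x_q is the smaller of the two.

x_q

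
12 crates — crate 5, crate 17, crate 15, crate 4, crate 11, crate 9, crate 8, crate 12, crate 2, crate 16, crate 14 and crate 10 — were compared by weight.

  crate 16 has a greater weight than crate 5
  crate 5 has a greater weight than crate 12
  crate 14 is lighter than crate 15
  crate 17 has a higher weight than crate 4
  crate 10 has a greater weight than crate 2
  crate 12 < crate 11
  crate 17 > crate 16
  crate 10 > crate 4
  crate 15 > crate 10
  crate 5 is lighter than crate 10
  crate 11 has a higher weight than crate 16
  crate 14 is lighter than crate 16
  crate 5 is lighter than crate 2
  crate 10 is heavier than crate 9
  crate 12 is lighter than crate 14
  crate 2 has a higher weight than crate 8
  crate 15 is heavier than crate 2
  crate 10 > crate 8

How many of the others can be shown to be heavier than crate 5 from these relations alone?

Directly above crate 5: crate 16, crate 2, crate 10.
One step further: crate 17, crate 11, crate 15 (6 so far).
No other element is forced above crate 5 by the given relations, so the count is 6.

6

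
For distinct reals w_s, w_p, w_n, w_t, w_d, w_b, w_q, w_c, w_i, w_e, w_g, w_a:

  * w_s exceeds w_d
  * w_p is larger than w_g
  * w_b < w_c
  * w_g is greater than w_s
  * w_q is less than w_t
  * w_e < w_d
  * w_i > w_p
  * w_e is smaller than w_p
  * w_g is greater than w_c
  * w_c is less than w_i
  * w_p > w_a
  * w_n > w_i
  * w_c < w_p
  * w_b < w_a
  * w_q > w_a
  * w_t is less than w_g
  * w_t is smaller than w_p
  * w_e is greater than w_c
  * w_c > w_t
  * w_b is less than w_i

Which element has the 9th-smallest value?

w_g

Piecing the relations together gives one ordering: w_b < w_a < w_q < w_t < w_c < w_e < w_d < w_s < w_g < w_p < w_i < w_n.
The 9th smallest is w_g.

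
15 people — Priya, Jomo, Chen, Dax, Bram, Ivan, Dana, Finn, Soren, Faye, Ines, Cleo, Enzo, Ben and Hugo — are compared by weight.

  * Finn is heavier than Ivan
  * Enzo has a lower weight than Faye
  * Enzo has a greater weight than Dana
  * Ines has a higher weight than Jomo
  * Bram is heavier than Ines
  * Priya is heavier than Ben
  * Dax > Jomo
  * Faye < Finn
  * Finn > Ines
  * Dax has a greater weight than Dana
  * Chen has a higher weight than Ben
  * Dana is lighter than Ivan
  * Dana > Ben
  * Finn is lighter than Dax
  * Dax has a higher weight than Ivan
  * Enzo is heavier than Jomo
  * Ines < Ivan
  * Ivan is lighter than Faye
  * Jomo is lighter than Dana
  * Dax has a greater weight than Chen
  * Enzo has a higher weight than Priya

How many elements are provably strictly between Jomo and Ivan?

2

The relations place Jomo below Ivan. An element lies strictly between them when it is forced above Jomo and also forced below Ivan.
Above Jomo: {Dana, Ines, Enzo, Faye, Finn, Bram, Dax}. Below Ivan: {Ben, Dana, Ines}.
Intersection: {Dana, Ines} — 2.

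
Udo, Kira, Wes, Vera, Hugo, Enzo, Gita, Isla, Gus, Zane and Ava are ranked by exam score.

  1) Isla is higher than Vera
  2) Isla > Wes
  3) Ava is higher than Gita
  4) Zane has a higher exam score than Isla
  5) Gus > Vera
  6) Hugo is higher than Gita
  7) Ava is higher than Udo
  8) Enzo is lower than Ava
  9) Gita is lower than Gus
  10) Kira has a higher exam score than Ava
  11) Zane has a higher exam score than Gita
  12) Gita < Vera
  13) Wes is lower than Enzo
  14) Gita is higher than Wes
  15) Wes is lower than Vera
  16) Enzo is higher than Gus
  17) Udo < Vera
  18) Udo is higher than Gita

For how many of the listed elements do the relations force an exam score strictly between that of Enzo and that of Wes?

4

Chaining upward from Wes reaches: Gita, Udo, Hugo, Vera, Isla, Zane, Gus, Ava, Kira.
Chaining downward from Enzo reaches: Gita, Udo, Vera, Gus.
Strictly between Wes and Enzo are those in both lists: Gita, Udo, Vera, Gus — 4 elements.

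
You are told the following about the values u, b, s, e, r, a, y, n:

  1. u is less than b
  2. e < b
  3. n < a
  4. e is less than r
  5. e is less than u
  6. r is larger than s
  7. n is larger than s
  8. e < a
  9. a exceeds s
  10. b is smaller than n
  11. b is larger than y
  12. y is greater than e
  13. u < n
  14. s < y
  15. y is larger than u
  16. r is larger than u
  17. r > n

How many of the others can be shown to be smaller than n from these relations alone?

The elements the relations force below n are e, u, s, y, b — no chain reaches any other.
That is 5.

5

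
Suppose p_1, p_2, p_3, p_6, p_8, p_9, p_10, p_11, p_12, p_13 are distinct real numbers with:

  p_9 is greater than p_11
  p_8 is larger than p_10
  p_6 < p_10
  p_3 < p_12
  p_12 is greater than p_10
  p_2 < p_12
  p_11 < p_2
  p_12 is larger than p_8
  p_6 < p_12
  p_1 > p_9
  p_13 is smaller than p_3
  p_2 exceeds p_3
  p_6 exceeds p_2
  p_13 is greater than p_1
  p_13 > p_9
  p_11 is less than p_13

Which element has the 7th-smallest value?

p_6

Piecing the relations together gives one ordering: p_11 < p_9 < p_1 < p_13 < p_3 < p_2 < p_6 < p_10 < p_8 < p_12.
The 7th smallest is p_6.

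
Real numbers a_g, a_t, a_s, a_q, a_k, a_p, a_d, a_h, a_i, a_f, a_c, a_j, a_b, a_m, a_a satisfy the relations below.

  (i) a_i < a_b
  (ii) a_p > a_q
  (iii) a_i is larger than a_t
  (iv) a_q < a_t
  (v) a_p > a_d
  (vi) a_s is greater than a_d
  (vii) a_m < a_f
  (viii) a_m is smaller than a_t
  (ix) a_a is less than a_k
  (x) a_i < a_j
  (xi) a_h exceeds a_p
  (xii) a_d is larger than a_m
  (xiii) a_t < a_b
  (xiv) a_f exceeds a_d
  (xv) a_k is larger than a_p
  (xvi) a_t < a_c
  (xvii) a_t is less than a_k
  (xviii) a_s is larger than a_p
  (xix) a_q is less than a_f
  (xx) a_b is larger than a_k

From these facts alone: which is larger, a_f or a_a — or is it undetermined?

undetermined

Following every chain through a_a: above a_a we get a_k, a_b.
a_f is not reached, and no chain runs the other way from a_f to a_a.
So the given relations leave the order of a_a and a_f undetermined.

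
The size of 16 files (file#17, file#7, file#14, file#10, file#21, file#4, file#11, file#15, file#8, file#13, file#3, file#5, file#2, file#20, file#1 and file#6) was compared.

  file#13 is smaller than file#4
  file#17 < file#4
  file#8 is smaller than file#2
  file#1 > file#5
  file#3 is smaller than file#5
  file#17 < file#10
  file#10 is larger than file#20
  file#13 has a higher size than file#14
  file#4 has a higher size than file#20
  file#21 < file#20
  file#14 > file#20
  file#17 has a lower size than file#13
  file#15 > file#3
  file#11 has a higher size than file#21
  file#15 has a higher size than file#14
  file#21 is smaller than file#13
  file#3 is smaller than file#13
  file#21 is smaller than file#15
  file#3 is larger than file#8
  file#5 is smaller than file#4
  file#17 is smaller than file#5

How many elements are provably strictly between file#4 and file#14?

1

The relations place file#14 below file#4. An element lies strictly between them when it is forced above file#14 and also forced below file#4.
Above file#14: {file#13, file#15}. Below file#4: {file#17, file#21, file#20, file#8, file#3, file#13, file#5}.
Intersection: {file#13} — 1.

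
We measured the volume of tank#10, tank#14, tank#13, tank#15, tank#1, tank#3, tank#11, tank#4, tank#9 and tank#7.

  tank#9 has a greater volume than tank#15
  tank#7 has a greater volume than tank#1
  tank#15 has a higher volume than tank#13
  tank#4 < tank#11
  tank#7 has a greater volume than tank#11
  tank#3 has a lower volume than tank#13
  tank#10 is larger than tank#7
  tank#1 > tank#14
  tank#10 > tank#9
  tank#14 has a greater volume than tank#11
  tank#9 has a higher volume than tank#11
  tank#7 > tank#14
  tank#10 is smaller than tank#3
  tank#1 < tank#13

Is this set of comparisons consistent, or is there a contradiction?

inconsistent

Chaining the given relations yields tank#10 < tank#3 < tank#13 < tank#15 < tank#9, so tank#10 < tank#9. But one relation states tank#9 < tank#10. These cannot both hold.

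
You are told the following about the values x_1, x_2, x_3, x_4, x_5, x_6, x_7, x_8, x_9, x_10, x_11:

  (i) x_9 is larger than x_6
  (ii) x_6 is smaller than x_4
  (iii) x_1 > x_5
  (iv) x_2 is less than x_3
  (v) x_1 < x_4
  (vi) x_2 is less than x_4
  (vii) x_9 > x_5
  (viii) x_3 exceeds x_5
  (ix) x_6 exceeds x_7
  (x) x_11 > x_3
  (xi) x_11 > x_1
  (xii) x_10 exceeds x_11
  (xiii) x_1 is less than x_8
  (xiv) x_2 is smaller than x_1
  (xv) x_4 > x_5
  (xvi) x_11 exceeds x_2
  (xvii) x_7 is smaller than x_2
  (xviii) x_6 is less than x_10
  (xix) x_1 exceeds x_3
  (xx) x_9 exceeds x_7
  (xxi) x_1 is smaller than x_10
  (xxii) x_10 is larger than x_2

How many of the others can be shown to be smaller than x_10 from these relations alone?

From x_10 the given relations immediately reach x_2, x_1, x_6, x_11.
From those, x_5, x_7, x_3 — 7 in total.
Nothing else is reachable below x_10; 7 in all.

7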